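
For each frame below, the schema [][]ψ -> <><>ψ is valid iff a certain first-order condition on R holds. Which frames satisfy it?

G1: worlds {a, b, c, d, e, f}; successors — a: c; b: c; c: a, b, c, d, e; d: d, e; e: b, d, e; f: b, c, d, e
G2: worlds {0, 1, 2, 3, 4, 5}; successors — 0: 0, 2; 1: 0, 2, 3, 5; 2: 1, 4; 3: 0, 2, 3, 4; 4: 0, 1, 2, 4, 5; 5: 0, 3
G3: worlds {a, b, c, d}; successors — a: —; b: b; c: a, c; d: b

G1, G2

This is the axiom for a generalized confluence (Geach) condition; its first-order frame correspondent is forall x exists w (x R^2 w & x R^2 w).
G1: holds.
G2: holds.
G3: fails — at a but no w with aR²w and aR²w.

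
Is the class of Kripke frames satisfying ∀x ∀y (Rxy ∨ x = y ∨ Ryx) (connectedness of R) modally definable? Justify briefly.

Modal frame validity is preserved under disjoint unions.
Take 4 disjoint single-world reflexive frames: each is trivially connected, but their disjoint union has 4 worlds with no edge between distinct components, so it is not connected.
Hence connectedness of R is not modally definable.

No — not modally definable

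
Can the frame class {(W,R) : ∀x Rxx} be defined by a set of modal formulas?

The condition is reflexivity. A defining modal formula is □q → q.
Suppose □q→q is valid. At any x set V(q)={w : Rxw}. Then □q holds at x, so q holds at x, i.e. Rxx.

Yes — defined by □q → q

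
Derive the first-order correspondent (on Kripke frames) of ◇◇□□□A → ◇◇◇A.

This is a Sahlqvist (Geach-type) schema ◇^2□^3A → □^0◇^3A.
Minimal-valuation argument: fix x; take any y with xR^2y and any z with xR^0z. Set V(A) to the set of worlds R-reachable from y in exactly 3 steps. Then □^3A holds at y, so the antecedent holds at x; validity forces ◇^3A at z, giving a w with zR^3w and yR^3w.
First-order correspondent: ∀x ∀y (xR²y → ∃w (yR³w ∧ xR³w)).

∀x ∀y (xR²y → ∃w (yR³w ∧ xR³w))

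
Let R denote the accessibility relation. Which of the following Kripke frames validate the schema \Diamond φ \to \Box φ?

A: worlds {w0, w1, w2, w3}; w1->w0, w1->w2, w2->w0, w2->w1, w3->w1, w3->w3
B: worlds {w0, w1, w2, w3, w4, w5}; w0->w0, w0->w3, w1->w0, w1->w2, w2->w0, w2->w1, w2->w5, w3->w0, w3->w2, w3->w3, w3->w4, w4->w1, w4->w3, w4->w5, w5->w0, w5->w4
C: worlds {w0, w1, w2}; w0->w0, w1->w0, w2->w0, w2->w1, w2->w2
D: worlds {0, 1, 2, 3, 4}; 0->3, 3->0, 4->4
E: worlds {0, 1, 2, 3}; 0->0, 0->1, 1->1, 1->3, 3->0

D

The schema corresponds to partial functionality: \forall x \forall y \forall z (Rxy \wedge Rxz \to y = z).
A: fails — w1 sees both w0 and w2.
B: fails — w0 sees both w0 and w3.
C: fails — w2 sees both w0 and w1.
D: ✓.
E: fails — 0 sees both 0 and 1.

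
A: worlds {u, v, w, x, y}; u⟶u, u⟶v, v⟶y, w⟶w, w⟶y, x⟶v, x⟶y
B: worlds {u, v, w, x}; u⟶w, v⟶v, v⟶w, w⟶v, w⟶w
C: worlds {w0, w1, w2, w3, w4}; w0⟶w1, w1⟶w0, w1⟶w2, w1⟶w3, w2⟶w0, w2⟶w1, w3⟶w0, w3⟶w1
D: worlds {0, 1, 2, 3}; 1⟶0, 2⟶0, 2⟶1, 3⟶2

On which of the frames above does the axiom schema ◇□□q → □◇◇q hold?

B, C

This is the axiom for a generalized confluence (Geach) condition; its first-order frame correspondent is ∀x ∀y ∀z ((xRy ∧ xRz) → ∃w (yR²w ∧ zR²w)).
A: fails — uRu, uRv but no t with uR²t and vR²t.
B: holds.
C: holds.
D: fails — 1R0, 1R0 but no w with 0R²w and 0R²w.
Valid on: B, C.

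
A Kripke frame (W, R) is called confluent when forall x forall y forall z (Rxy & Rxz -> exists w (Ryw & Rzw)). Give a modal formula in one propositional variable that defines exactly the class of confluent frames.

This is convergence; the standard corresponding axiom is .2: ◇□q → □◇q.
Suppose ◇□q→□◇q is valid. Take Rxy, Rxz and set V(q)={w : Ryw}. Then □q at y so ◇□q at x, so □◇q at x, so ◇q at z, giving w with Rzw and Ryw.

◇□q → □◇q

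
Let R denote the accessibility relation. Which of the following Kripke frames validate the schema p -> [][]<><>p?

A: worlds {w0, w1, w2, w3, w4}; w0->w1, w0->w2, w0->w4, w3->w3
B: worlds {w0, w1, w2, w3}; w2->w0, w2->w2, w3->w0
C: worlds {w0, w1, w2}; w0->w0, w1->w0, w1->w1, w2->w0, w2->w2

The schema corresponds to a generalized confluence (Geach) condition: forall x forall z (x R^2 z -> exists w (x = w & z R^2 w)).
A: satisfies the condition.
B: fails — w2R²w0 but no w with w2=w and w0R²w.
C: fails — w1R²w0 but no w with w1=w and w0R²w.

A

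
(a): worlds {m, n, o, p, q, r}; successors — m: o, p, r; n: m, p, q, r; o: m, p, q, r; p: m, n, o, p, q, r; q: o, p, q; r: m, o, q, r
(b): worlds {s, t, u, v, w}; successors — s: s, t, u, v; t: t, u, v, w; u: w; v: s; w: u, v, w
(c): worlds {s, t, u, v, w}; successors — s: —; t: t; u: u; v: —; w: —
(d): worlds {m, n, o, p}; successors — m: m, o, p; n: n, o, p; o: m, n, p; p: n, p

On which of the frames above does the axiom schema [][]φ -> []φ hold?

(a), (b), (c), (d)

Frame correspondent (Sahlqvist): forall x forall y (Rxy -> exists z (Rxz & Rzy)) — i.e. density.
(a): holds.
(b): holds.
(c): holds.
(d): holds.
Valid on: (a), (b), (c), (d).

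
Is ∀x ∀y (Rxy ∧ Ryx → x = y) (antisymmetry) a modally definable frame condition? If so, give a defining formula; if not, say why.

Modal frame validity is preserved under surjective bounded morphisms.
The 4-cycle (worlds a,b,c,d with a→b→c→d→a) is antisymmetric. Sending even-indexed worlds to s and odd-indexed worlds to t is a surjective bounded morphism onto the two-world frame with s↔t, which is not antisymmetric.
So the class is not modally definable.

No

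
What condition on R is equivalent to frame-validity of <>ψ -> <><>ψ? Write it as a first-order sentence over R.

This is a Sahlqvist (Geach-type) schema ◇^1□^0ψ → □^0◇^2ψ.
Minimal-valuation argument: fix x; take any y with xR^1y and any z with xR^0z. Set V(ψ) to the set of worlds R-reachable from y in exactly 0 steps. Then □^0ψ holds at y, so the antecedent holds at x; validity forces ◇^2ψ at z, giving a w with zR^2w and yR^0w.
First-order correspondent: forall x forall y (xRy -> exists w (y = w & x R^2 w)).

forall x forall y (xRy -> exists w (y = w & x R^2 w))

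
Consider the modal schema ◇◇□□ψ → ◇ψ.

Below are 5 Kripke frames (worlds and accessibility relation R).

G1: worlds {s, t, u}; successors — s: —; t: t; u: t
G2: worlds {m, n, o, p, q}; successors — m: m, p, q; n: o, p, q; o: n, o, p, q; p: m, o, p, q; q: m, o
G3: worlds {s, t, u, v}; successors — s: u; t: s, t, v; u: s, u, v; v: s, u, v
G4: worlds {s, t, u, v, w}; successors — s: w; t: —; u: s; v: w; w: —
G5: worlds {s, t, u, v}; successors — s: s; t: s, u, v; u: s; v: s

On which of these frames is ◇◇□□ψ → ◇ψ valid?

The schema corresponds to a generalized confluence (Geach) condition: ∀x ∀y (xR²y → ∃w (yR²w ∧ xRw)).
G1: condition met.
G2: condition met.
G3: condition met.
G4: fails — uR²w but no w* with wR²w* and uRw*.
G5: condition met.
Valid on: G1, G2, G3, G5.

G1, G2, G3, G5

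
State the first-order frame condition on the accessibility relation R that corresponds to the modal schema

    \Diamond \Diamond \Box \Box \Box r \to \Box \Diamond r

\forall x \forall y \forall z ((x R^2 y \wedge xRz) \to \exists w (y R^3 w \wedge zRw))

This is a Sahlqvist (Geach-type) schema ◇^2□^3r → □^1◇^1r.
Minimal-valuation argument: fix x; take any y with xR^2y and any z with xR^1z. Set V(r) to the set of worlds R-reachable from y in exactly 3 steps. Then □^3r holds at y, so the antecedent holds at x; validity forces ◇^1r at z, giving a w with zR^1w and yR^3w.
First-order correspondent: \forall x \forall y \forall z ((x R^2 y \wedge xRz) \to \exists w (y R^3 w \wedge zRw)).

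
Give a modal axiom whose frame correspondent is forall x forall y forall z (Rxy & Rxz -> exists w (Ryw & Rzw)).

This is convergence; the standard corresponding axiom is .2: ◇□ψ → □◇ψ.
Suppose ◇□ψ→□◇ψ is valid. Take Rxy, Rxz and set V(ψ)={w : Ryw}. Then □ψ at y so ◇□ψ at x, so □◇ψ at x, so ◇ψ at z, giving w with Rzw and Ryw.

◇□ψ → □◇ψ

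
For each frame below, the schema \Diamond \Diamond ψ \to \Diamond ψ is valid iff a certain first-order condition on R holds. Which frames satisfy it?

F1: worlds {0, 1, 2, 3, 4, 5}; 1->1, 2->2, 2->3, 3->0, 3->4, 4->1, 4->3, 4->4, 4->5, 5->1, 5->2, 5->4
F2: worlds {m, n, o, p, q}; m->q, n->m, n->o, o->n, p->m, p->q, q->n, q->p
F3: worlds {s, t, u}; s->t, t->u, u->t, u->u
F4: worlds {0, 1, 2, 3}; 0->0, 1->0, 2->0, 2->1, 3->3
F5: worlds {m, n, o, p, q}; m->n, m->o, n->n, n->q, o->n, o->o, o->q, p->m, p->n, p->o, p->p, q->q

F4

Frame correspondent (Sahlqvist): \forall x \forall y \forall z (Rxy \wedge Ryz \to Rxz) — i.e. transitivity.
F1: fails — R34 and R45 but not R35.
F2: fails — Ron and Rno but not Roo.
F3: fails — Rtu and Rut but not Rtt.
F4: satisfies the condition.
F5: fails — Rpn and Rnq but not Rpq.
Valid on: F4.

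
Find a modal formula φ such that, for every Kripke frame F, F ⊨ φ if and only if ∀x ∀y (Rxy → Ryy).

The condition is shift-reflexivity. The T□ schema □(□s → s) defines it.
Suppose □(□s→s) is valid. Take Rxy and set V(s)={w : Ryw}. Then at y, □s holds; since □(□s→s) at x, □s→s at y, so s at y, i.e. Ryy.

□(□s → s)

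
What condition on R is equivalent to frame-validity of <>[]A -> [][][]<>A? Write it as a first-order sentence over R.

This is a Sahlqvist (Geach-type) schema ◇^1□^1A → □^3◇^1A.
First-order correspondent: forall x forall y forall z ((xRy & x R^3 z) -> exists w (yRw & zRw)).

forall x forall y forall z ((xRy & x R^3 z) -> exists w (yRw & zRw))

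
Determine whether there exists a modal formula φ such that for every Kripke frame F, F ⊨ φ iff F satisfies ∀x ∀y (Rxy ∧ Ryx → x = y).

Not definable by any modal formula

Modal frame validity is preserved under surjective bounded morphisms.
The 4-cycle (worlds 0,1,2,3 with 0→1→2→3→0) is antisymmetric. Sending even-indexed worlds to • and odd-indexed worlds to ∘ is a surjective bounded morphism onto the two-world frame with •↔∘, which is not antisymmetric.
Hence antisymmetry is not modally definable.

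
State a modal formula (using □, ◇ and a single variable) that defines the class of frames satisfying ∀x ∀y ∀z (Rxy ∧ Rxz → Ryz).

This is the Euclidean property; the standard corresponding axiom is 5: ◇p → □◇p.

◇p → □◇p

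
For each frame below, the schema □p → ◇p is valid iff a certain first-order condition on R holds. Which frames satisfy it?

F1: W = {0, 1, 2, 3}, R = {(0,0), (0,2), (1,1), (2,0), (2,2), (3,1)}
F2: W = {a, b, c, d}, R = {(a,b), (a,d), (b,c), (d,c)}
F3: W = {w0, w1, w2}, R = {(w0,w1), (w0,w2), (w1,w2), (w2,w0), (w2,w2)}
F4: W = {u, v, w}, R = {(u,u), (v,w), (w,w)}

F1, F3, F4

The schema corresponds to seriality: ∀x ∃y Rxy.
F1: ✓.
F2: fails — world c has no successor.
F3: ✓.
F4: ✓.
Valid on: F1, F3, F4.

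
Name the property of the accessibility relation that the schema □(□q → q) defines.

Suppose □(□q→q) is valid. Take Rxy and set V(q)={w : Ryw}. Then at y, □q holds; since □(□q→q) at x, □q→q at y, so q at y, i.e. Ryy.

Shift-reflexivity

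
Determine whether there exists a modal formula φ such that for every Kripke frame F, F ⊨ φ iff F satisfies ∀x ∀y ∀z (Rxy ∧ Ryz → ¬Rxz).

If a class were modally definable it would be closed under surjective bounded morphisms (Goldblatt–Thomason).
The 3-cycle (worlds w0,w1,w2 with w0→w1→w2→w0) is intransitive. Mapping every world to a single reflexive point • is a surjective bounded morphism; the reflexive point is not intransitive (R••∧R•• but R••).
Hence intransitivity is not modally definable.

Not definable by any modal formula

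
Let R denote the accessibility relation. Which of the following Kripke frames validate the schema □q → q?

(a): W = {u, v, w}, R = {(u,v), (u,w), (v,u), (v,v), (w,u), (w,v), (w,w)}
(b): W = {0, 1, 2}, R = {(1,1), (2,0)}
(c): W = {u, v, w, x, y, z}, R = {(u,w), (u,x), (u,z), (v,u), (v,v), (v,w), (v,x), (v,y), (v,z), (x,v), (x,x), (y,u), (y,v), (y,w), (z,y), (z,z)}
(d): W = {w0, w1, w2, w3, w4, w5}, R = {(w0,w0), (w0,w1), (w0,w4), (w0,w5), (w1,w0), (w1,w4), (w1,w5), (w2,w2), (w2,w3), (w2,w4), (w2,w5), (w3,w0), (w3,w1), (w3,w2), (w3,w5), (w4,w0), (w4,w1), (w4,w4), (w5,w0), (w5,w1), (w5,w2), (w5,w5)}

none

The schema corresponds to reflexivity: ∀x Rxx.
(a): fails — world u does not see itself.
(b): fails — world 0 does not see itself.
(c): fails — world u does not see itself.
(d): fails — world w1 does not see itself.
Valid on no frame.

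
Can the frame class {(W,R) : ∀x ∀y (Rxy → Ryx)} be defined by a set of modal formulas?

Yes, by p → □◇p

The condition is symmetry. A defining modal formula is p → □◇p.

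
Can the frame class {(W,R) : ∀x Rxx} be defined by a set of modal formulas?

Definable; □p → p defines it

This is a Sahlqvist condition; the T axiom □p → p defines it.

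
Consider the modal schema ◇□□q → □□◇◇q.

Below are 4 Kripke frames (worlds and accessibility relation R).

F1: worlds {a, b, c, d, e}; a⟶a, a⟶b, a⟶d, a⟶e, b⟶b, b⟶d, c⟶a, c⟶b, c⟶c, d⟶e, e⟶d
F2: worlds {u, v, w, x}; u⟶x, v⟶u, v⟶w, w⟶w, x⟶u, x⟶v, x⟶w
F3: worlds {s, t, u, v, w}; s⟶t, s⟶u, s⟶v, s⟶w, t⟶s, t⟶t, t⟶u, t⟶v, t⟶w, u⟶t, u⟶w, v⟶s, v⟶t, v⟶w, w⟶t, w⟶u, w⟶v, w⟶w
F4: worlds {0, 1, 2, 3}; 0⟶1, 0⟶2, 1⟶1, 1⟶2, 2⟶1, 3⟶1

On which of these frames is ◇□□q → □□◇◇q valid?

F2, F3, F4

The schema corresponds to a generalized confluence (Geach) condition: ∀x ∀y ∀z ((xRy ∧ xR²z) → ∃w (yR²w ∧ zR²w)).
F1: fails — aRd, aR²e but no w with dR²w and eR²w.
F2: satisfies the condition.
F3: satisfies the condition.
F4: satisfies the condition.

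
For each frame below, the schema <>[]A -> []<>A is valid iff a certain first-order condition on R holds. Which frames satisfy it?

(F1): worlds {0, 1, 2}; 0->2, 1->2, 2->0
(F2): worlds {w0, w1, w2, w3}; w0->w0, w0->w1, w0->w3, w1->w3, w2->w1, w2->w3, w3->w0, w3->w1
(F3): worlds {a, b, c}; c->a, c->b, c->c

Frame correspondent (Sahlqvist): forall x forall y forall z (Rxy & Rxz -> exists w (Ryw & Rzw)) — i.e. convergence.
(F1): ✓.
(F2): fails — Rw0w1 and Rw0w3 but w1 and w3 have no common successor.
(F3): fails — Rca and Rca but a and a have no common successor.
Valid on: (F1).

(F1)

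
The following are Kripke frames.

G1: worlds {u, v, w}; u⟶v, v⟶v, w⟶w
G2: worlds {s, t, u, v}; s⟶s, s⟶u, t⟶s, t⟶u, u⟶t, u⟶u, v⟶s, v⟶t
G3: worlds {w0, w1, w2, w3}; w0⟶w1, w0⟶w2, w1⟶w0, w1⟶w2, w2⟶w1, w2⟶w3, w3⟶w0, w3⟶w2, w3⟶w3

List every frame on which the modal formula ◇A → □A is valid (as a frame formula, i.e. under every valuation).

G1

Frame correspondent (Sahlqvist): ∀x ∀y ∀z (Rxy ∧ Rxz → y = z) — i.e. partial functionality.
G1: condition met.
G2: fails — s sees both s and u.
G3: fails — w0 sees both w1 and w2.
Valid on: G1.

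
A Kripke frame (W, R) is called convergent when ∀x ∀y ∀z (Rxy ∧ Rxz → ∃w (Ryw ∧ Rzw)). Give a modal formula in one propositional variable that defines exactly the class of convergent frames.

◇□ψ → □◇ψ

The condition is convergence. The .2 schema ◇□ψ → □◇ψ defines it.
Suppose ◇□ψ→□◇ψ is valid. Take Rxy, Rxz and set V(ψ)={w : Ryw}. Then □ψ at y so ◇□ψ at x, so □◇ψ at x, so ◇ψ at z, giving w with Rzw and Ryw.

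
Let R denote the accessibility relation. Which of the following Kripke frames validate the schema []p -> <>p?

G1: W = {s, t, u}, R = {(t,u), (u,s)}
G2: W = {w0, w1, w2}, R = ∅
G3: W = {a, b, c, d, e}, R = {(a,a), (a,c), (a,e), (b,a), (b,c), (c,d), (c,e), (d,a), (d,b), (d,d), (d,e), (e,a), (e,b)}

The schema corresponds to seriality: forall x exists y Rxy.
G1: fails — world s has no successor.
G2: fails — world w0 has no successor.
G3: satisfies the condition.
Valid on: G3.

G3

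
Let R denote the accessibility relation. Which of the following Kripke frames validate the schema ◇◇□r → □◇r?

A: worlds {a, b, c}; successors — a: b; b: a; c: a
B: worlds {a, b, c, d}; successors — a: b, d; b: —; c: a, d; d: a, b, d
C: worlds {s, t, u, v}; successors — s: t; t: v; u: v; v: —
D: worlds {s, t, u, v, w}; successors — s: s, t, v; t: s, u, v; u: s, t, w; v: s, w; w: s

D

Frame correspondent (Sahlqvist): ∀x ∀y ∀z ((xR²y ∧ xRz) → ∃w (yRw ∧ zRw)) — i.e. a generalized confluence (Geach) condition.
A: fails — aR²a, aRb but no w with aRw and bRw.
B: fails — aR²a, aRb but no w with aRw and bRw.
C: fails — sR²v, sRt but no w with vRw and tRw.
D: satisfies the condition.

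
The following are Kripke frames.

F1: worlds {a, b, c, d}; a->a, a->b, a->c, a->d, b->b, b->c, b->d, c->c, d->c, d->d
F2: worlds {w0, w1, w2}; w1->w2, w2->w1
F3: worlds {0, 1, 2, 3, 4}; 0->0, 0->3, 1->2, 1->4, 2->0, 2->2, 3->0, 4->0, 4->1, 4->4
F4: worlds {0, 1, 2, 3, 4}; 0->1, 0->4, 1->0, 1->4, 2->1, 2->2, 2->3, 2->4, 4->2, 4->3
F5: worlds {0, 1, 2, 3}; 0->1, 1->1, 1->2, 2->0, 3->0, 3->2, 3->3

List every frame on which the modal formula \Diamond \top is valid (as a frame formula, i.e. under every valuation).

The schema corresponds to seriality: \forall x \exists y Rxy.
F1: condition met.
F2: fails — world w0 has no successor.
F3: condition met.
F4: fails — world 3 has no successor.
F5: condition met.
Valid on: F1, F3, F5.

F1, F3, F5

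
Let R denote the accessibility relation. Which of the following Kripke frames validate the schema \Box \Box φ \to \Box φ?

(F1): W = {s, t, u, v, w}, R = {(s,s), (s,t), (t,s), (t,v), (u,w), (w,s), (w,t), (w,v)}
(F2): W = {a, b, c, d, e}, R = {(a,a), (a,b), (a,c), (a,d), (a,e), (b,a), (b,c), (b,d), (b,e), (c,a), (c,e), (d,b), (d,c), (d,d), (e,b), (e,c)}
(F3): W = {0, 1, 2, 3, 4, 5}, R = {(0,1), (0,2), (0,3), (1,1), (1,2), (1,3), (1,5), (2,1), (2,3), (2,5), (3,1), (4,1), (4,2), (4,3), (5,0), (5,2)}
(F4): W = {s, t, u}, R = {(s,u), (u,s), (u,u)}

(F4)

Frame correspondent (Sahlqvist): \forall x \forall y (Rxy \to \exists z (Rxz \wedge Rzy)) — i.e. density.
(F1): fails — Rtv but no z with Rtz and Rzv.
(F2): fails — Reb but no z with Rez and Rzb.
(F3): fails — R50 but no z with R5z and Rz0.
(F4): ✓.
Valid on: (F4).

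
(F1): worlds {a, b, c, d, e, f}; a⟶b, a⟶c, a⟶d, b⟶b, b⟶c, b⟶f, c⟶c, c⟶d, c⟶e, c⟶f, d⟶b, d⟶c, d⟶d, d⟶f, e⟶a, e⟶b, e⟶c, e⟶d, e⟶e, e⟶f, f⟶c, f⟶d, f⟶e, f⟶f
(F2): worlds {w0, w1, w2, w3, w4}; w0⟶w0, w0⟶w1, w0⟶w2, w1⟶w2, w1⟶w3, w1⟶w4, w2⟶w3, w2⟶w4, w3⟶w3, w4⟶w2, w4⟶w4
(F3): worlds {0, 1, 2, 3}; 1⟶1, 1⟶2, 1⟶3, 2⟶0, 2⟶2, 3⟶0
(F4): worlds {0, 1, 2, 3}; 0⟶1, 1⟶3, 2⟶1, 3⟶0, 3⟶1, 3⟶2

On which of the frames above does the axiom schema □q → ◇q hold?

Frame correspondent (Sahlqvist): ∀x ∃y Rxy — i.e. seriality.
(F1): ✓.
(F2): ✓.
(F3): fails — world 0 has no successor.
(F4): ✓.

(F1), (F2), (F4)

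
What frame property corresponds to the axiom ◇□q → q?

Equivalently (dual form): q → □◇q.
Suppose q→□◇q is valid. Take Rxy and set V(q)={x}. Then q at x, so □◇q at x, so ◇q at y, so some z with Ryz has q; z=x, i.e. Ryx.

symmetry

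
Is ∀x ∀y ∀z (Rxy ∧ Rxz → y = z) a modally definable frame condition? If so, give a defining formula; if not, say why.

Yes: it is partial functionality, defined by the CD schema ◇r → □r.
Suppose ◇r→□r is valid. Take Rxy, Rxz and set V(r)={y}. Then ◇r at x, so □r at x, so r at z, i.e. z=y.

Yes, by ◇r → □r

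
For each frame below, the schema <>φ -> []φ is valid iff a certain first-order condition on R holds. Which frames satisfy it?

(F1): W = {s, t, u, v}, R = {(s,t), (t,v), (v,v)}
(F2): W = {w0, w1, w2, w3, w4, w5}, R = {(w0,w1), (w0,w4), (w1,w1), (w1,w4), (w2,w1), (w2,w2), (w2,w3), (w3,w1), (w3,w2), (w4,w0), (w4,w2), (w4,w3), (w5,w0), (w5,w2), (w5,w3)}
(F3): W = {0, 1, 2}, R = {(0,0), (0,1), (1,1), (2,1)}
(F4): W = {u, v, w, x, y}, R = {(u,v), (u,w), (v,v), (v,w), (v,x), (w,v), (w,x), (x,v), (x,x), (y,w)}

(F1)

Frame correspondent (Sahlqvist): forall x forall y forall z (Rxy & Rxz -> y = z) — i.e. partial functionality.
(F1): ✓.
(F2): fails — w0 sees both w1 and w4.
(F3): fails — 0 sees both 0 and 1.
(F4): fails — u sees both v and w.
Valid on: (F1).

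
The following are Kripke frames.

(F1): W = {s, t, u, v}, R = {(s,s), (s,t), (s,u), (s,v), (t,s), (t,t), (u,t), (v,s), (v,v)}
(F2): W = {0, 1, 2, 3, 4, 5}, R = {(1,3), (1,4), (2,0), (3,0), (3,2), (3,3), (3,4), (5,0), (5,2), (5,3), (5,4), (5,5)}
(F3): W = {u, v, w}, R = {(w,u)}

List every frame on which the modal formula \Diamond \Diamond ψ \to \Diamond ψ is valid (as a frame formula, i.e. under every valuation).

The schema corresponds to transitivity: \forall x \forall y \forall z (Rxy \wedge Ryz \to Rxz).
(F1): fails — Rut and Rts but not Rus.
(F2): fails — R13 and R32 but not R12.
(F3): ✓.
Valid on: (F3).

(F3)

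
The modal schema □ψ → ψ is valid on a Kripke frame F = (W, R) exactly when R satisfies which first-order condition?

Reflexivity

Suppose □ψ→ψ is valid. At any x set V(ψ)={w : Rxw}. Then □ψ holds at x, so ψ holds at x, i.e. Rxx.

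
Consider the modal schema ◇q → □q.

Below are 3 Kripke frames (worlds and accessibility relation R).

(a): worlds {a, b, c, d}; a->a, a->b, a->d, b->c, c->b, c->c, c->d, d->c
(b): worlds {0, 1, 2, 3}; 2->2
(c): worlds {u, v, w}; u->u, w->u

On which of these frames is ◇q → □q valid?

(b), (c)

This is the axiom for partial functionality; its first-order frame correspondent is ∀x ∀y ∀z (Rxy ∧ Rxz → y = z).
(a): fails — a sees both a and b.
(b): condition met.
(c): condition met.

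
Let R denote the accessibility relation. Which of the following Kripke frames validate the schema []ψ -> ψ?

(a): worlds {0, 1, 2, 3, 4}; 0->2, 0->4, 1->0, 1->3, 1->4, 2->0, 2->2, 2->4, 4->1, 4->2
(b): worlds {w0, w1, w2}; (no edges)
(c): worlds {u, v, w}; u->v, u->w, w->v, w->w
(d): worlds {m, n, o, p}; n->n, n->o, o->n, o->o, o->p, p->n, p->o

The schema corresponds to reflexivity: forall x Rxx.
(a): fails — world 0 does not see itself.
(b): fails — world w0 does not see itself.
(c): fails — world u does not see itself.
(d): fails — world m does not see itself.
Valid on no frame.

none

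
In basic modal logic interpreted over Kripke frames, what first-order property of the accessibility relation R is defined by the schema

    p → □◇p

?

This schema is the B axiom.
It corresponds to symmetry: ∀x ∀y (Rxy → Ryx).

symmetry: ∀x ∀y (Rxy → Ryx)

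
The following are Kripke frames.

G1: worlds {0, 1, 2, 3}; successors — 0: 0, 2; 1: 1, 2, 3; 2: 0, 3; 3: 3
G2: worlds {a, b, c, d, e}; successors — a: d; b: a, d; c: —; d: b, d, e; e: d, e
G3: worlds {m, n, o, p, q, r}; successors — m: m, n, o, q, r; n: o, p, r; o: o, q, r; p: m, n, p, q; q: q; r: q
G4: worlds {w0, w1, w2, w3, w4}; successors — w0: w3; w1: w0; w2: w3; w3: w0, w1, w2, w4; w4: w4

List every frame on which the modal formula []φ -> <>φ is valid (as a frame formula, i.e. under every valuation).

Frame correspondent (Sahlqvist): forall x exists y Rxy — i.e. seriality.
G1: satisfies the condition.
G2: fails — world c has no successor.
G3: satisfies the condition.
G4: satisfies the condition.
Valid on: G1, G3, G4.

G1, G3, G4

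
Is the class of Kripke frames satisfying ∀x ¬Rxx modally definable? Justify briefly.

If a class were modally definable it would be closed under surjective bounded morphisms (Goldblatt–Thomason).
The 2-cycle (worlds a,b with a→b→a) is irreflexive, and the map sending every world to a single reflexive point • is a surjective bounded morphism (forth: every edge maps to (•,•); back: every world has a successor). So any modal formula valid on the 2-cycle is also valid on the reflexive point, which is not irreflexive.
So no modal formula (or set of formulas) defines exactly the irreflexive frames.

Not modally definable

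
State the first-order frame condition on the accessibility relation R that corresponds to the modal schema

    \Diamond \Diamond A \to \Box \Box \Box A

This is a Sahlqvist (Geach-type) schema ◇^2□^0A → □^3◇^0A.
Minimal-valuation argument: fix x; take any y with xR^2y and any z with xR^3z. Set V(A) to the set of worlds R-reachable from y in exactly 0 steps. Then □^0A holds at y, so the antecedent holds at x; validity forces ◇^0A at z, giving a w with zR^0w and yR^0w.
First-order correspondent: \forall x \forall y \forall z ((x R^2 y \wedge x R^3 z) \to \exists w (y = w \wedge z = w)).

\forall x \forall y \forall z ((x R^2 y \wedge x R^3 z) \to \exists w (y = w \wedge z = w))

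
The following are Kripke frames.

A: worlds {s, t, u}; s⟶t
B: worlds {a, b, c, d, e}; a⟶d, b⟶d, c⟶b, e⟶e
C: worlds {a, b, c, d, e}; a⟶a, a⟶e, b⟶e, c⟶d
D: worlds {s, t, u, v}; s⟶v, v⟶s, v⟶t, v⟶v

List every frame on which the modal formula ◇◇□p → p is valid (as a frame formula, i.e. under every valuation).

The schema corresponds to a generalized confluence (Geach) condition: ∀x ∀y (xR²y → ∃w (yRw ∧ x = w)).
A: ✓.
B: fails — cR²d but no w with dRw and c=w.
C: fails — aR²e but no w with eRw and a=w.
D: fails — sR²s but no w with sRw and s=w.
Valid on: A.

A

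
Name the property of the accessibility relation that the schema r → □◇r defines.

Suppose r→□◇r is valid. Take Rxy and set V(r)={x}. Then r at x, so □◇r at x, so ◇r at y, so some z with Ryz has r; z=x, i.e. Ryx.

symmetry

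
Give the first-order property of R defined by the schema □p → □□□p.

This is a Sahlqvist (Geach-type) schema ◇^0□^1p → □^3◇^0p.
First-order correspondent: ∀x ∀z (xR³z → ∃w (xRw ∧ z = w)).

∀x ∀z (xR³z → ∃w (xRw ∧ z = w))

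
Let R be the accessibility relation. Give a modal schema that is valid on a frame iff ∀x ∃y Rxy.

□s → ◇s

A defining formula is □s → ◇s (the D axiom).
Suppose □s→◇s is valid. At any x set V(s)=W. Then □s at x, so ◇s at x, so x has a successor.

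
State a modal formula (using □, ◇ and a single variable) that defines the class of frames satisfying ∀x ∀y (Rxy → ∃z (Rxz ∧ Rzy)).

The condition is density. The C4 schema □□p → □p defines it.
Suppose □□p→□p is valid. Take Rxy and set V(p)={w : xR²w}. Then □□p at x, so □p at x, so p at y, i.e. ∃z(Rxz∧Rzy).

□□p → □p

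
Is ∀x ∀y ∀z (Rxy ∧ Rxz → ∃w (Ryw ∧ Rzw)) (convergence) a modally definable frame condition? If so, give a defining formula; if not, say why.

The condition is convergence. A defining modal formula is ◇□p → □◇p.
Suppose ◇□p→□◇p is valid. Take Rxy, Rxz and set V(p)={w : Ryw}. Then □p at y so ◇□p at x, so □◇p at x, so ◇p at z, giving w with Rzw and Ryw.

Definable; ◇□p → □◇p defines it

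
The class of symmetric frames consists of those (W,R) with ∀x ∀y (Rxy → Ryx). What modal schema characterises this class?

This is symmetry; the standard corresponding axiom is B: q → □◇q.
Suppose q→□◇q is valid. Take Rxy and set V(q)={x}. Then q at x, so □◇q at x, so ◇q at y, so some z with Ryz has q; z=x, i.e. Ryx.

q → □◇q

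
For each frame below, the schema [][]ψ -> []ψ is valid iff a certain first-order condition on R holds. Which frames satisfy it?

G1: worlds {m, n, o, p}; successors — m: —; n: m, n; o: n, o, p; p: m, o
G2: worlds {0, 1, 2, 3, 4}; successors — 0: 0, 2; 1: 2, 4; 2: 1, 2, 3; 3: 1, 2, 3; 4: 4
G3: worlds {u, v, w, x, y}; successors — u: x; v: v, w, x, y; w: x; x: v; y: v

Frame correspondent (Sahlqvist): forall x forall y (Rxy -> exists z (Rxz & Rzy)) — i.e. density.
G1: fails — Rpm but no z with Rpz and Rzm.
G2: satisfies the condition.
G3: fails — Rwx but no z with Rwz and Rzx.

G2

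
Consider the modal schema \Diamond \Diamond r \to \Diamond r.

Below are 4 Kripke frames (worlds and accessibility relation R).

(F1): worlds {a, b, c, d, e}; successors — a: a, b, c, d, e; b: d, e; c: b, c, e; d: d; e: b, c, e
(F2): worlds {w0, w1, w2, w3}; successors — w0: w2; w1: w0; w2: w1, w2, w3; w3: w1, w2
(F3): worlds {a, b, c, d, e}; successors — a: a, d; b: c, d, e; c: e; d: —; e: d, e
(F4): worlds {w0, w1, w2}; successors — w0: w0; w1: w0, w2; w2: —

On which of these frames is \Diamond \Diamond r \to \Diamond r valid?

This is the axiom for transitivity; its first-order frame correspondent is \forall x \forall y \forall z (Rxy \wedge Ryz \to Rxz).
(F1): fails — Reb and Rbd but not Red.
(F2): fails — Rw1w0 and Rw0w2 but not Rw1w2.
(F3): fails — Rce and Red but not Rcd.
(F4): holds.

(F4)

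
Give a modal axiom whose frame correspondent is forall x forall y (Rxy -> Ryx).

s → □◇s

The condition is symmetry. The B schema s → □◇s defines it.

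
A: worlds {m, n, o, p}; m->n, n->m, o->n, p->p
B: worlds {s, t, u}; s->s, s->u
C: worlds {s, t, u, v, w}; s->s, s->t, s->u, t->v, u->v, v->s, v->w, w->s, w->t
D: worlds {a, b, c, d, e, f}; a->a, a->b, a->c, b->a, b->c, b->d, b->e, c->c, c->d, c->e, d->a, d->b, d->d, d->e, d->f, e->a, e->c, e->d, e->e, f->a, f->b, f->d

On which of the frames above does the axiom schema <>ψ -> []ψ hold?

A

The schema corresponds to partial functionality: forall x forall y forall z (Rxy & Rxz -> y = z).
A: condition met.
B: fails — s sees both s and u.
C: fails — s sees both s and t.
D: fails — a sees both a and b.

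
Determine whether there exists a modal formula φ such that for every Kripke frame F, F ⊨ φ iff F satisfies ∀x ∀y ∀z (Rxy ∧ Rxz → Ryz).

This is a Sahlqvist condition; the 5 axiom ◇r → □◇r defines it.

Definable; ◇r → □◇r defines it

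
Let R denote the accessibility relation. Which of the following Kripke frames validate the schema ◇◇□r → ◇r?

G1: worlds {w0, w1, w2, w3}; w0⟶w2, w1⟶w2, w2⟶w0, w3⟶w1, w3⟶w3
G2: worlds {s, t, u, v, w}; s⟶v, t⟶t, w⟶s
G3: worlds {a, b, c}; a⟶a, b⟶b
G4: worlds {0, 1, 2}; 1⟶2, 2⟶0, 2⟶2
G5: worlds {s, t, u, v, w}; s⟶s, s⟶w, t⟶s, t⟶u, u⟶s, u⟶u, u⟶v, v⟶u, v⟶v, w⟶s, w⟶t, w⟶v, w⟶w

Frame correspondent (Sahlqvist): ∀x ∀y (xR²y → ∃w (yRw ∧ xRw)) — i.e. a generalized confluence (Geach) condition.
G1: fails — w3R²w1 but no w with w1Rw and w3Rw.
G2: fails — wR²v but no w* with vRw* and wRw*.
G3: holds.
G4: fails — 1R²0 but no w with 0Rw and 1Rw.
G5: fails — sR²v but no w* with vRw* and sRw*.

G3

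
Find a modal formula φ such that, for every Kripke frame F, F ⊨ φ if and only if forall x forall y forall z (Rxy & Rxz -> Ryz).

◇r → □◇r

This is the Euclidean property; the standard corresponding axiom is 5: ◇r → □◇r.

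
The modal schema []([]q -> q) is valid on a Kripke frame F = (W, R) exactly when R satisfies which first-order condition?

shift-reflexivity

Suppose □(□q→q) is valid. Take Rxy and set V(q)={w : Ryw}. Then at y, □q holds; since □(□q→q) at x, □q→q at y, so q at y, i.e. Ryy.
Conversely, any frame satisfying forall x forall y (Rxy -> Ryy) validates the schema.
Frame condition: forall x forall y (Rxy -> Ryy).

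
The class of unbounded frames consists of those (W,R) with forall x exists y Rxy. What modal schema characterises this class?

□ψ → ◇ψ

A defining formula is □ψ → ◇ψ (the D axiom).
Suppose □ψ→◇ψ is valid. At any x set V(ψ)=W. Then □ψ at x, so ◇ψ at x, so x has a successor.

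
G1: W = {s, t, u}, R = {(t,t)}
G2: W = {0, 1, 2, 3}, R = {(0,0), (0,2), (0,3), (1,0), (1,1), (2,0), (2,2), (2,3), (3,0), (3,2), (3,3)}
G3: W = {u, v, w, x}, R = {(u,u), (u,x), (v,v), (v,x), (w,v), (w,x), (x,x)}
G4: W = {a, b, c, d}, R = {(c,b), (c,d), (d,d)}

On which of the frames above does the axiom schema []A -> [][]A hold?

G1, G3, G4

Frame correspondent (Sahlqvist): forall x forall y forall z (Rxy & Ryz -> Rxz) — i.e. transitivity.
G1: ✓.
G2: fails — R10 and R02 but not R12.
G3: ✓.
G4: ✓.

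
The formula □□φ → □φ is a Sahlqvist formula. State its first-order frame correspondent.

Suppose □□φ→□φ is valid. Take Rxy and set V(φ)={w : xR²w}. Then □□φ at x, so □φ at x, so φ at y, i.e. ∃z(Rxz∧Rzy).

density: ∀x ∀y (Rxy → ∃z (Rxz ∧ Rzy))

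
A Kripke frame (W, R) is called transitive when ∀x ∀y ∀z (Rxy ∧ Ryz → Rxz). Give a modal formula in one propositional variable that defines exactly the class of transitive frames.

The condition is transitivity. The 4 schema □q → □□q defines it.
Suppose □q→□□q is valid. Take Rxy, Ryz and set V(q)={w : Rxw}. Then □q at x, so □□q at x, so □q at y, so q at z, i.e. Rxz.

□q → □□q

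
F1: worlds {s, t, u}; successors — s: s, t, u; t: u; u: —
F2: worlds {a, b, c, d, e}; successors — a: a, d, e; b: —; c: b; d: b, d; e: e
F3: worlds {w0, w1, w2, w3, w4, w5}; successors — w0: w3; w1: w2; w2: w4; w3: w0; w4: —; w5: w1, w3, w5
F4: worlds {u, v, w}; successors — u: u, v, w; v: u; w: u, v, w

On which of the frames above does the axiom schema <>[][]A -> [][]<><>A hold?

The schema corresponds to a generalized confluence (Geach) condition: forall x forall y forall z ((xRy & x R^2 z) -> exists w (y R^2 w & z R^2 w)).
F1: fails — sRs, sR²t but no w with sR²w and tR²w.
F2: fails — aRa, aR²b but no w with aR²w and bR²w.
F3: fails — w0Rw3, w0R²w0 but no w with w3R²w and w0R²w.
F4: holds.

F4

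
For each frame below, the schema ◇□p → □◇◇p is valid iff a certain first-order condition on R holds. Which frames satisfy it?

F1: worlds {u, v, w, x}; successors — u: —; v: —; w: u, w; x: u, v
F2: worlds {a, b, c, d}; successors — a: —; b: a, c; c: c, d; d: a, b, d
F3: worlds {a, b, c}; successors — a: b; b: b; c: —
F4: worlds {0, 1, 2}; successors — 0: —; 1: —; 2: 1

F3

The schema corresponds to a generalized confluence (Geach) condition: ∀x ∀y ∀z ((xRy ∧ xRz) → ∃w (yRw ∧ zR²w)).
F1: fails — wRu, wRu but no t with uRt and uR²t.
F2: fails — bRa, bRa but no w with aRw and aR²w.
F3: condition met.
F4: fails — 2R1, 2R1 but no w with 1Rw and 1R²w.
Valid on: F3.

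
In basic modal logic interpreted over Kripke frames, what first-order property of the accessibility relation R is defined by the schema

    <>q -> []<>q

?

The Euclidean property

Suppose ◇q→□◇q is valid. Take Rxy, Rxz and set V(q)={y}. Then ◇q at x, so □◇q at x, so ◇q at z, so some w with Rzw has q; w=y, i.e. Rzy. By symmetry of the argument, Ryz.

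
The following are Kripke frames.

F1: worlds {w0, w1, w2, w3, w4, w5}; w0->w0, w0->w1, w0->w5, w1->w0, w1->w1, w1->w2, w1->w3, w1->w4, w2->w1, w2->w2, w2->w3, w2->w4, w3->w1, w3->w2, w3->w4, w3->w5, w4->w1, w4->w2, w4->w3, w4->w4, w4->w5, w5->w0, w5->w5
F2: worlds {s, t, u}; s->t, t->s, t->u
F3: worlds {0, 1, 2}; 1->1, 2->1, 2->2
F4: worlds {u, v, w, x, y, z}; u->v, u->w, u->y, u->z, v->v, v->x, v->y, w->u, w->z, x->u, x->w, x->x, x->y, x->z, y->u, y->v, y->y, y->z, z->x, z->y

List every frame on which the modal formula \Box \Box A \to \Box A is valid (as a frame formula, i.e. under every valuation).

F1, F3

This is the axiom for density; its first-order frame correspondent is \forall x \forall y (Rxy \to \exists z (Rxz \wedge Rzy)).
F1: condition met.
F2: fails — Rtu but no z with Rtz and Rzu.
F3: condition met.
F4: fails — Ruw but no t with Rut and Rtw.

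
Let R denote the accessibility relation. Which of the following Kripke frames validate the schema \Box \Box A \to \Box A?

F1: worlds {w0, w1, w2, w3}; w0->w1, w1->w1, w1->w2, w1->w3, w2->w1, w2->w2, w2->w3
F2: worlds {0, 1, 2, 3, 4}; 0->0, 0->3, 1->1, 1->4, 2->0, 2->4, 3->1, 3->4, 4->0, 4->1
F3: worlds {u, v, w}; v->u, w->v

F1

This is the axiom for density; its first-order frame correspondent is \forall x \forall y (Rxy \to \exists z (Rxz \wedge Rzy)).
F1: ✓.
F2: fails — R24 but no z with R2z and Rz4.
F3: fails — Rvu but no z with Rvz and Rzu.
Valid on: F1.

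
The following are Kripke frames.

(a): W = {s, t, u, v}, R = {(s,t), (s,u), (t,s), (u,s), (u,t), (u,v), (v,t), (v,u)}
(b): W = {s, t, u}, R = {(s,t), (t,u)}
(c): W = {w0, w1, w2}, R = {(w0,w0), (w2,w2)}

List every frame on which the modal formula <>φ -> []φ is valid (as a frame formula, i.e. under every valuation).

This is the axiom for partial functionality; its first-order frame correspondent is forall x forall y forall z (Rxy & Rxz -> y = z).
(a): fails — s sees both t and u.
(b): satisfies the condition.
(c): satisfies the condition.
Valid on: (b), (c).

(b), (c)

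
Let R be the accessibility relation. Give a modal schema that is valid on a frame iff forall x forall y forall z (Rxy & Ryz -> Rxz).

The condition is transitivity. The 4 schema □p → □□p defines it.
Suppose □p→□□p is valid. Take Rxy, Ryz and set V(p)={w : Rxw}. Then □p at x, so □□p at x, so □p at y, so p at z, i.e. Rxz.

□p → □□p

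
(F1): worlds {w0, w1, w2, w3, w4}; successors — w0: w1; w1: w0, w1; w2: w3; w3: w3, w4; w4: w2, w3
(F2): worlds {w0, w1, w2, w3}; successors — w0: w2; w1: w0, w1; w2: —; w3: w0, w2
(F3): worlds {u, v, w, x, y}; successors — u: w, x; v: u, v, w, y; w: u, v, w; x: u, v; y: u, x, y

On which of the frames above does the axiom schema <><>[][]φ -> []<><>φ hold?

The schema corresponds to a generalized confluence (Geach) condition: forall x forall y forall z ((x R^2 y & xRz) -> exists w (y R^2 w & z R^2 w)).
(F1): ✓.
(F2): fails — w1R²w0, w1Rw0 but no w with w0R²w and w0R²w.
(F3): ✓.
Valid on: (F1), (F3).

(F1), (F3)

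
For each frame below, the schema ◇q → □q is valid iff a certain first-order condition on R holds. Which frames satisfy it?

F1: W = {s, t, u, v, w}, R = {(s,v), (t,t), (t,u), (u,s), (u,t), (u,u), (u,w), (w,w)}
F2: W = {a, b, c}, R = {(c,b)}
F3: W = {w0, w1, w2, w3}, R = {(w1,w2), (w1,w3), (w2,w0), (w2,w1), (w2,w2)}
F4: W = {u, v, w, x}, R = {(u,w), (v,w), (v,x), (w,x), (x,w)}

This is the axiom for partial functionality; its first-order frame correspondent is ∀x ∀y ∀z (Rxy ∧ Rxz → y = z).
F1: fails — t sees both t and u.
F2: satisfies the condition.
F3: fails — w1 sees both w2 and w3.
F4: fails — v sees both w and x.

F2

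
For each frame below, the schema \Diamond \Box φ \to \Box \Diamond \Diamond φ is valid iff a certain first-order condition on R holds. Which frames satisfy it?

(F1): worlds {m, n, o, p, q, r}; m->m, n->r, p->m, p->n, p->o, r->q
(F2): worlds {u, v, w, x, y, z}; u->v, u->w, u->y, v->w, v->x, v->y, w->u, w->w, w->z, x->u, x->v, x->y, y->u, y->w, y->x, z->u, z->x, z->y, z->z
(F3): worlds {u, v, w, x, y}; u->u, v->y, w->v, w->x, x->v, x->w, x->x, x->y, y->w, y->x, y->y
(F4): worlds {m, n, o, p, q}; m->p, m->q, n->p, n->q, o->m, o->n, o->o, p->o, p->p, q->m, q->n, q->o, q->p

(F2), (F3), (F4)

The schema corresponds to a generalized confluence (Geach) condition: \forall x \forall y \forall z ((xRy \wedge xRz) \to \exists w (yRw \wedge z R^2 w)).
(F1): fails — nRr, nRr but no w with rRw and rR²w.
(F2): holds.
(F3): holds.
(F4): holds.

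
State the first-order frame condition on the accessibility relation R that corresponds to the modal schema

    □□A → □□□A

This is a Sahlqvist (Geach-type) schema ◇^0□^2A → □^3◇^0A.
Minimal-valuation argument: fix x; take any y with xR^0y and any z with xR^3z. Set V(A) to the set of worlds R-reachable from y in exactly 2 steps. Then □^2A holds at y, so the antecedent holds at x; validity forces ◇^0A at z, giving a w with zR^0w and yR^2w.
First-order correspondent: ∀x ∀z (xR³z → ∃w (xR²w ∧ z = w)).

∀x ∀z (xR³z → ∃w (xR²w ∧ z = w))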